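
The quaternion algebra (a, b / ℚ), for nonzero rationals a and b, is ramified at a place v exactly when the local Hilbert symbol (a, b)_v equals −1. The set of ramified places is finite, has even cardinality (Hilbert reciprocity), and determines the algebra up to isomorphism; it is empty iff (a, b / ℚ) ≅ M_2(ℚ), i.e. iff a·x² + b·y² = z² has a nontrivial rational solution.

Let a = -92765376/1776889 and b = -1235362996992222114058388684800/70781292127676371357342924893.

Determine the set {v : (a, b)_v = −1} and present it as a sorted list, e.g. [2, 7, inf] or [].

(a, b) ≡ (-11, -2431) mod (ℚ^×)²; places V = {2, 3, 5, 7, 11, 13, 17, 19, 31, 43, ∞}.
(a,b)_31: α=-2, u≡7; β=-2, v≡20 (mod 31); (7|31)=+1, (20|31)=+1; sign (−1)^0·+1^-2·+1^-2 = +1.
(a,b)_3: α=2, u≡1; β=-22, v≡2 (mod 3); (1|3)=+1, (2|3)=-1; sign (−1)^0·+1^-22·-1^2 = +1.
(a,b)_11: α=5, u≡10; β=15, v≡2 (mod 11); (10|11)=-1, (2|11)=-1; sign (−1)^1·-1^15·-1^5 = -1.
(a,b)_19: α=0, u≡8; β=2, v≡7 (mod 19); (8|19)=-1, (7|19)=+1; sign (−1)^0·-1^2·+1^0 = +1.
(a,b)_2: α=6, β=14; u≡5, v≡1 (mod 8); ε(u)ε(v)=0·0, αω(v)=6·0, βω(u)=14·1; sum ≡ 0  ⇒  +1.
(a,b)_7: α=0, u≡5; β=6, v≡3 (mod 7); (5|7)=-1, (3|7)=-1; sign (−1)^0·-1^6·-1^0 = +1.
(a,b)_43: α=-2, u≡22; β=-6, v≡30 (mod 43); (22|43)=-1, (30|43)=-1; sign (−1)^0·-1^-6·-1^-2 = +1.
(a,b)_17: α=0, u≡7; β=1, v≡5 (mod 17); (7|17)=-1, (5|17)=-1; sign (−1)^0·-1^1·-1^0 = -1.
(a,b)_5: α=0, u≡1; β=2, v≡1 (mod 5); (1|5)=+1, (1|5)=+1; sign (−1)^0·+1^2·+1^0 = +1.
(a,b)_13: α=0, u≡5; β=-5, v≡11 (mod 13); (5|13)=-1, (11|13)=-1; sign (−1)^0·-1^-5·-1^0 = -1.
(a,b)_∞: sgn(-11)=−, sgn(-2431)=−, so -1.
Ram(-11, -2431) = {11, 13, 17, ∞}; no ℚ_11-point on the conic.

[11, 13, 17, inf]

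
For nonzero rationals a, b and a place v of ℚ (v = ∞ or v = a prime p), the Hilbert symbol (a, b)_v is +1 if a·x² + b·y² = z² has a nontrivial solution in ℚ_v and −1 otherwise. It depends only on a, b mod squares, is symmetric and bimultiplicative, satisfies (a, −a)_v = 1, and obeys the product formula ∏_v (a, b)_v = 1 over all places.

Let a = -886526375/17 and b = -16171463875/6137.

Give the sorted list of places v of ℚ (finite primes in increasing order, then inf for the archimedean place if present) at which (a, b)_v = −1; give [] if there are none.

[7, 17, 23, inf]

Mod squares: a ≡ -12302815, b ≡ -424235. Check v ∈ {∞, 2, 5, 7, 17, 19, 23, 29, 31}.
v=31: a=31^1·(≡20), b=31^1·(≡30) mod 31; (20|31)=+1, (30|31)=-1; (−1)^{1·1·15}·(+1)^1·(-1)^1 = +1.
v=17: a=17^-1·(≡12), b=17^-1·(≡9) mod 17; (12|17)=-1, (9|17)=+1; (−1)^{-1·-1·8}·(-1)^-1·(+1)^-1 = -1.
v=29: a=29^1·(≡16), b=29^0·(≡22) mod 29; (16|29)=+1, (22|29)=+1; (−1)^{1·0·14}·(+1)^0·(+1)^1 = +1.
v=∞: -12302815 < 0 and -424235 < 0  ⇒  (a,b)_∞ = -1.
v=23: a=23^1·(≡1), b=23^3·(≡6) mod 23; (1|23)=+1, (6|23)=+1; (−1)^{1·3·11}·(+1)^3·(+1)^1 = -1.
v=7: a=7^3·(≡2), b=7^3·(≡2) mod 7; (2|7)=+1, (2|7)=+1; (−1)^{3·3·3}·(+1)^3·(+1)^3 = -1.
v=19: a=19^0·(≡18), b=19^-2·(≡6) mod 19; (18|19)=-1, (6|19)=+1; (−1)^{0·-2·9}·(-1)^-2·(+1)^0 = +1.
v=2: v_2(a)=0, v_2(b)=0; units ≡ 1, 5 (mod 8); ε·ε+αω+βω = 0·0+0·1+0·0 ≡ 0  ⇒  (a,b)_2 = +1.
v=5: a=5^3·(≡2), b=5^3·(≡2) mod 5; (2|5)=-1, (2|5)=-1; (−1)^{3·3·2}·(-1)^3·(-1)^3 = +1.
Ram(-12302815, -424235) = {7, 17, 23, ∞}; no ℚ_7-point on the conic.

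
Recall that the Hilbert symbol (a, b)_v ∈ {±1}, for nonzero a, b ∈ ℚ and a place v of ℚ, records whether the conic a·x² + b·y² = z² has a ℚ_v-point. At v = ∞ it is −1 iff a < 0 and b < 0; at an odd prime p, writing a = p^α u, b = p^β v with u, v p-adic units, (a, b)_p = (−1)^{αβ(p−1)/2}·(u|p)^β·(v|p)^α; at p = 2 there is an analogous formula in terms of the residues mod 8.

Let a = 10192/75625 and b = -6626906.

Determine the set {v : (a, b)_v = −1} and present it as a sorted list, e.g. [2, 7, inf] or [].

(a, b) ≡ (13, -6626906) mod (ℚ^×)²; places V = {2, 5, 7, 11, 13, 17, 29, 47, ∞}.
(a,b)_47: α=0, u≡20; β=1, v≡2 (mod 47); (20|47)=-1, (2|47)=+1; sign (−1)^0·-1^1·+1^0 = -1.
(a,b)_13: α=1, u≡1; β=1, v≡7 (mod 13); (1|13)=+1, (7|13)=-1; sign (−1)^0·+1^1·-1^1 = -1.
(a,b)_7: α=2, u≡3; β=0, v≡1 (mod 7); (3|7)=-1, (1|7)=+1; sign (−1)^0·-1^0·+1^2 = +1.
(a,b)_2: α=4, β=1; u≡5, v≡3 (mod 8); ε(u)ε(v)=0·1, αω(v)=4·1, βω(u)=1·1; sum ≡ 1  ⇒  -1.
(a,b)_∞: sgn(13)=+, sgn(-6626906)=−, so +1.
(a,b)_29: α=0, u≡23; β=1, v≡6 (mod 29); (23|29)=+1, (6|29)=+1; sign (−1)^0·+1^1·+1^0 = +1.
(a,b)_5: α=-4, u≡2; β=0, v≡4 (mod 5); (2|5)=-1, (4|5)=+1; sign (−1)^0·-1^0·+1^-4 = +1.
(a,b)_17: α=0, u≡1; β=1, v≡9 (mod 17); (1|17)=+1, (9|17)=+1; sign (−1)^0·+1^1·+1^0 = +1.
(a,b)_11: α=-2, u≡8; β=1, v≡2 (mod 11); (8|11)=-1, (2|11)=-1; sign (−1)^0·-1^1·-1^-2 = -1.
|Ram(13, -6626906)| = 4, even; anisotropic at {2, 11, 13, 47}.

[2, 11, 13, 47]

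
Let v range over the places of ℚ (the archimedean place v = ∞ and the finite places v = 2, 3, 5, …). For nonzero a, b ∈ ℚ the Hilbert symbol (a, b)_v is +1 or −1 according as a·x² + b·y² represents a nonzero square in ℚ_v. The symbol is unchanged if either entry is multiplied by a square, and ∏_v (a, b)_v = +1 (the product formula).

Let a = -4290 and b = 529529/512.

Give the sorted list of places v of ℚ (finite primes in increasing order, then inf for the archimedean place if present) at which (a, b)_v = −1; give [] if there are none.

(a, b) ≡ (-4290, 2002) mod (ℚ^×)²; places V = {2, 3, 5, 7, 11, 13, 23, ∞}.
(a,b)_2: α=1, β=-9; u≡7, v≡1 (mod 8); ε(u)ε(v)=1·0, αω(v)=1·0, βω(u)=-9·0; sum ≡ 0  ⇒  +1.
(a,b)_11: α=1, u≡6; β=1, v≡6 (mod 11); (6|11)=-1, (6|11)=-1; sign (−1)^1·-1^1·-1^1 = -1.
(a,b)_5: α=1, u≡2; β=0, v≡2 (mod 5); (2|5)=-1, (2|5)=-1; sign (−1)^0·-1^0·-1^1 = -1.
(a,b)_3: α=1, u≡1; β=0, v≡1 (mod 3); (1|3)=+1, (1|3)=+1; sign (−1)^0·+1^0·+1^1 = +1.
(a,b)_7: α=0, u≡1; β=1, v≡5 (mod 7); (1|7)=+1, (5|7)=-1; sign (−1)^0·+1^1·-1^0 = +1.
(a,b)_∞: sgn(-4290)=−, sgn(2002)=+, so +1.
(a,b)_13: α=1, u≡8; β=1, v≡6 (mod 13); (8|13)=-1, (6|13)=-1; sign (−1)^0·-1^1·-1^1 = +1.
(a,b)_23: α=0, u≡11; β=2, v≡2 (mod 23); (11|23)=-1, (2|23)=+1; sign (−1)^0·-1^2·+1^0 = +1.
|Ram(-4290, 2002)| = 2, even; anisotropic at {5, 11}.

[5, 11]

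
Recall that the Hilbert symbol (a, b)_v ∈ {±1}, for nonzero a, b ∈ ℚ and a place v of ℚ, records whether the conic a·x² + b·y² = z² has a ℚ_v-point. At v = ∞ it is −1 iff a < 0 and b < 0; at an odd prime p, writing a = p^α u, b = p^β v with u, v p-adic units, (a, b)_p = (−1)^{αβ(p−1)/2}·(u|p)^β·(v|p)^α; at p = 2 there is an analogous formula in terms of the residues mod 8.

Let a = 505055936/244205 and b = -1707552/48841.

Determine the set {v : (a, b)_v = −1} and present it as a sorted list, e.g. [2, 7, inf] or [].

[2, 5]

(a, b) ≡ (55, -2) mod (ℚ^×)²; places V = {2, 3, 5, 7, 11, 13, 17, ∞}.
(a,b)_2: α=6, β=5; u≡7, v≡7 (mod 8); ε(u)ε(v)=1·1, αω(v)=6·0, βω(u)=5·0; sum ≡ 1  ⇒  -1.
(a,b)_7: α=2, u≡3; β=2, v≡6 (mod 7); (3|7)=-1, (6|7)=-1; sign (−1)^0·-1^2·-1^2 = +1.
(a,b)_13: α=-2, u≡4; β=-2, v≡8 (mod 13); (4|13)=+1, (8|13)=-1; sign (−1)^0·+1^-2·-1^-2 = +1.
(a,b)_17: α=-2, u≡1; β=-2, v≡4 (mod 17); (1|17)=+1, (4|17)=+1; sign (−1)^0·+1^-2·+1^-2 = +1.
(a,b)_5: α=-1, u≡1; β=0, v≡3 (mod 5); (1|5)=+1, (3|5)=-1; sign (−1)^0·+1^0·-1^-1 = -1.
(a,b)_∞: sgn(55)=+, sgn(-2)=−, so +1.
(a,b)_3: α=0, u≡1; β=2, v≡1 (mod 3); (1|3)=+1, (1|3)=+1; sign (−1)^0·+1^2·+1^0 = +1.
(a,b)_11: α=5, u≡9; β=2, v≡1 (mod 11); (9|11)=+1, (1|11)=+1; sign (−1)^0·+1^2·+1^5 = +1.
Ram(55, -2) = {2, 5}; no ℚ_2-point on the conic.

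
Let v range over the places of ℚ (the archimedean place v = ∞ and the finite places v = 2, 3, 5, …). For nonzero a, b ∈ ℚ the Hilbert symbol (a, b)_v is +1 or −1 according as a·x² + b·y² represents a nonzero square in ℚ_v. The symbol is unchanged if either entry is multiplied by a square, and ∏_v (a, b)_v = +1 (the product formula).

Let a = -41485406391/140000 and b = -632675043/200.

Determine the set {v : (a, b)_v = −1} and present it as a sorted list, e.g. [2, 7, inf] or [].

(a, b) ≡ (-34034, -6006) mod (ℚ^×)²; places V = {2, 3, 5, 7, 11, 13, 17, ∞}.
(a,b)_17: α=3, u≡16; β=2, v≡3 (mod 17); (16|17)=+1, (3|17)=-1; sign (−1)^0·+1^2·-1^3 = -1.
(a,b)_∞: sgn(-34034)=−, sgn(-6006)=−, so -1.
(a,b)_7: α=-1, u≡5; β=1, v≡6 (mod 7); (5|7)=-1, (6|7)=-1; sign (−1)^1·-1^1·-1^-1 = -1.
(a,b)_11: α=1, u≡10; β=1, v≡9 (mod 11); (10|11)=-1, (9|11)=+1; sign (−1)^1·-1^1·+1^1 = +1.
(a,b)_2: α=-5, β=-3; u≡7, v≡5 (mod 8); ε(u)ε(v)=1·0, αω(v)=-5·1, βω(u)=-3·0; sum ≡ 1  ⇒  -1.
(a,b)_5: α=-4, u≡1; β=-2, v≡4 (mod 5); (1|5)=+1, (4|5)=+1; sign (−1)^0·+1^-2·+1^-4 = +1.
(a,b)_3: α=10, u≡1; β=7, v≡2 (mod 3); (1|3)=+1, (2|3)=-1; sign (−1)^0·+1^7·-1^10 = +1.
(a,b)_13: α=1, u≡11; β=1, v≡7 (mod 13); (11|13)=-1, (7|13)=-1; sign (−1)^0·-1^1·-1^1 = +1.
Ram(-34034, -6006) = {2, 7, 17, ∞}; no ℚ_2-point on the conic.

[2, 7, 17, inf]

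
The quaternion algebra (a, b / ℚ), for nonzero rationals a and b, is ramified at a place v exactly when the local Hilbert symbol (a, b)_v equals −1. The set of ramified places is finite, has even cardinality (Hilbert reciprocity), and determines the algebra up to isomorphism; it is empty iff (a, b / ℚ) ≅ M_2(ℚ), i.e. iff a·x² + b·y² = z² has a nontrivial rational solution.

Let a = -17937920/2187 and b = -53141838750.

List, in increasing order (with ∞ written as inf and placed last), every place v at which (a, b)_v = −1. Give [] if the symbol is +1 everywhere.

(a, b) ≡ (-4290, -462) mod (ℚ^×)²; places V = {2, 3, 5, 7, 11, 13, ∞}.
(a,b)_11: α=1, u≡7; β=3, v≡10 (mod 11); (7|11)=-1, (10|11)=-1; sign (−1)^1·-1^3·-1^1 = -1.
(a,b)_13: α=1, u≡2; β=2, v≡8 (mod 13); (2|13)=-1, (8|13)=-1; sign (−1)^0·-1^2·-1^1 = -1.
(a,b)_7: α=2, u≡2; β=1, v≡4 (mod 7); (2|7)=+1, (4|7)=+1; sign (−1)^0·+1^1·+1^2 = +1.
(a,b)_∞: sgn(-4290)=−, sgn(-462)=−, so -1.
(a,b)_2: α=9, β=1; u≡7, v≡1 (mod 8); ε(u)ε(v)=1·0, αω(v)=9·0, βω(u)=1·0; sum ≡ 0  ⇒  +1.
(a,b)_3: α=-7, u≡1; β=3, v≡2 (mod 3); (1|3)=+1, (2|3)=-1; sign (−1)^1·+1^3·-1^-7 = +1.
(a,b)_5: α=1, u≡3; β=4, v≡3 (mod 5); (3|5)=-1, (3|5)=-1; sign (−1)^0·-1^4·-1^1 = -1.
|Ram(-4290, -462)| = 4, even; anisotropic at {5, 11, 13, ∞}.

[5, 11, 13, inf]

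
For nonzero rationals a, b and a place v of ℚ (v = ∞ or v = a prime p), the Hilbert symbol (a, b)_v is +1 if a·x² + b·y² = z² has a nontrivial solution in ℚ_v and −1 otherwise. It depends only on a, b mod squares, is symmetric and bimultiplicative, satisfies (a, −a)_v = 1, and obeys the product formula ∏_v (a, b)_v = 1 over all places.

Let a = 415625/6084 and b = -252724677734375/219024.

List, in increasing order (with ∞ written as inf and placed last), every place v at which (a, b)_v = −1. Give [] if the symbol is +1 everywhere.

(a, b) ≡ (665, -1463) mod (ℚ^×)²; places V = {2, 3, 5, 7, 11, 13, 19, ∞}.
(a,b)_13: α=-2, u≡8; β=-2, v≡7 (mod 13); (8|13)=-1, (7|13)=-1; sign (−1)^0·-1^-2·-1^-2 = +1.
(a,b)_19: α=1, u≡11; β=3, v≡14 (mod 19); (11|19)=+1, (14|19)=-1; sign (−1)^1·+1^3·-1^1 = +1.
(a,b)_5: α=5, u≡2; β=10, v≡2 (mod 5); (2|5)=-1, (2|5)=-1; sign (−1)^0·-1^10·-1^5 = -1.
(a,b)_∞: sgn(665)=+, sgn(-1463)=−, so +1.
(a,b)_7: α=1, u≡1; β=3, v≡1 (mod 7); (1|7)=+1, (1|7)=+1; sign (−1)^1·+1^3·+1^1 = -1.
(a,b)_3: α=-2, u≡2; β=-4, v≡1 (mod 3); (2|3)=-1, (1|3)=+1; sign (−1)^0·-1^-4·+1^-2 = +1.
(a,b)_11: α=0, u≡1; β=1, v≡7 (mod 11); (1|11)=+1, (7|11)=-1; sign (−1)^0·+1^1·-1^0 = +1.
(a,b)_2: α=-2, β=-4; u≡1, v≡1 (mod 8); ε(u)ε(v)=0·0, αω(v)=-2·0, βω(u)=-4·0; sum ≡ 0  ⇒  +1.
(665, -1463 / ℚ) ramifies at {5, 7}: a division algebra.

[5, 7]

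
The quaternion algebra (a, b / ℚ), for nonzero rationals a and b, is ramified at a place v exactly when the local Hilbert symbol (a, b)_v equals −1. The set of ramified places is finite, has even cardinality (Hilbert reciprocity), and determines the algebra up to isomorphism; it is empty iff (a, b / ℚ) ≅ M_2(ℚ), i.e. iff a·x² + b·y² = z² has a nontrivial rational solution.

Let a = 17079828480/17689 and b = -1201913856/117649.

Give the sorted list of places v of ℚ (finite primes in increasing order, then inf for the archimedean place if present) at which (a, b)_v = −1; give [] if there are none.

[3, 13]

(a, b) ≡ (1430, -8151) mod (ℚ^×)²; places V = {2, 3, 5, 7, 11, 13, 19, ∞}.
(a,b)_∞: sgn(1430)=+, sgn(-8151)=−, so +1.
(a,b)_19: α=-2, u≡7; β=1, v≡14 (mod 19); (7|19)=+1, (14|19)=-1; sign (−1)^0·+1^1·-1^-2 = +1.
(a,b)_7: α=-2, u≡2; β=-6, v≡4 (mod 7); (2|7)=+1, (4|7)=+1; sign (−1)^0·+1^-6·+1^-2 = +1.
(a,b)_13: α=1, u≡7; β=1, v≡4 (mod 13); (7|13)=-1, (4|13)=+1; sign (−1)^0·-1^1·+1^1 = -1.
(a,b)_3: α=6, u≡2; β=3, v≡1 (mod 3); (2|3)=-1, (1|3)=+1; sign (−1)^0·-1^3·+1^6 = -1.
(a,b)_2: α=15, β=14; u≡3, v≡1 (mod 8); ε(u)ε(v)=1·0, αω(v)=15·0, βω(u)=14·1; sum ≡ 0  ⇒  +1.
(a,b)_11: α=1, u≡3; β=1, v≡10 (mod 11); (3|11)=+1, (10|11)=-1; sign (−1)^1·+1^1·-1^1 = +1.
(a,b)_5: α=1, u≡4; β=0, v≡1 (mod 5); (4|5)=+1, (1|5)=+1; sign (−1)^0·+1^0·+1^1 = +1.
Ram(1430, -8151) = {3, 13}; no ℚ_3-point on the conic.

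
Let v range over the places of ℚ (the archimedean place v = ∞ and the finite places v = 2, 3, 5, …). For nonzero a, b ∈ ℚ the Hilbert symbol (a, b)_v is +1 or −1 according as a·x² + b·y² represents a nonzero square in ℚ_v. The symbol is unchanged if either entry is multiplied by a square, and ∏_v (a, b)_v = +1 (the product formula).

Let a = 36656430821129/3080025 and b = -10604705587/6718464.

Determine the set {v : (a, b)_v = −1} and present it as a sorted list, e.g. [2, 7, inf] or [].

Mod squares: a ≡ 370481, b ≡ -15283. Check v ∈ {∞, 2, 3, 5, 7, 13, 17, 19, 29, 31, 37}.
v=2: v_2(a)=0, v_2(b)=-10; units ≡ 1, 5 (mod 8); ε·ε+αω+βω = 0·0+0·1+-10·0 ≡ 0  ⇒  (a,b)_2 = +1.
v=29: a=29^2·(≡20), b=29^1·(≡23) mod 29; (20|29)=+1, (23|29)=+1; (−1)^{2·1·14}·(+1)^1·(+1)^2 = +1.
v=13: a=13^-2·(≡11), b=13^0·(≡8) mod 13; (11|13)=-1, (8|13)=-1; (−1)^{-2·0·6}·(-1)^0·(-1)^-2 = +1.
v=17: a=17^1·(≡4), b=17^3·(≡15) mod 17; (4|17)=+1, (15|17)=+1; (−1)^{1·3·8}·(+1)^3·(+1)^1 = +1.
v=3: a=3^-6·(≡2), b=3^-8·(≡2) mod 3; (2|3)=-1, (2|3)=-1; (−1)^{-6·-8·1}·(-1)^-8·(-1)^-6 = +1.
v=19: a=19^1·(≡4), b=19^0·(≡10) mod 19; (4|19)=+1, (10|19)=-1; (−1)^{1·0·9}·(+1)^0·(-1)^1 = -1.
v=37: a=37^1·(≡20), b=37^0·(≡23) mod 37; (20|37)=-1, (23|37)=-1; (−1)^{1·0·18}·(-1)^0·(-1)^1 = -1.
v=∞: 370481 > 0 and -15283 < 0  ⇒  (a,b)_∞ = +1.
v=7: a=7^6·(≡5), b=7^4·(≡6) mod 7; (5|7)=-1, (6|7)=-1; (−1)^{6·4·3}·(-1)^4·(-1)^6 = +1.
v=5: a=5^-2·(≡4), b=5^0·(≡2) mod 5; (4|5)=+1, (2|5)=-1; (−1)^{-2·0·2}·(+1)^0·(-1)^-2 = +1.
v=31: a=31^1·(≡19), b=31^1·(≡21) mod 31; (19|31)=+1, (21|31)=-1; (−1)^{1·1·15}·(+1)^1·(-1)^1 = +1.
Ram(370481, -15283) = {19, 37}; no ℚ_19-point on the conic.

[19, 37]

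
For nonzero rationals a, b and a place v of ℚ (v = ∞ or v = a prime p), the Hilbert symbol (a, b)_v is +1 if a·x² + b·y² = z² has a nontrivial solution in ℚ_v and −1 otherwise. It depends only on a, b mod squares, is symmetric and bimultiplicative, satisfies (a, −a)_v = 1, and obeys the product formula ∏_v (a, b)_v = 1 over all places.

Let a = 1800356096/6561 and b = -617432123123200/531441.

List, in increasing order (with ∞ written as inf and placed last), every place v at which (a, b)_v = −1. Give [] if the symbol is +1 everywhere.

[7, 23]

Mod squares: a ≡ 161, b ≡ -6118. Check v ∈ {∞, 2, 3, 5, 7, 11, 19, 23}.
v=19: a=19^2·(≡9), b=19^5·(≡5) mod 19; (9|19)=+1, (5|19)=+1; (−1)^{2·5·9}·(+1)^5·(+1)^2 = +1.
v=3: a=3^-8·(≡2), b=3^-12·(≡2) mod 3; (2|3)=-1, (2|3)=-1; (−1)^{-8·-12·1}·(-1)^-12·(-1)^-8 = +1.
v=23: a=23^1·(≡14), b=23^1·(≡15) mod 23; (14|23)=-1, (15|23)=-1; (−1)^{1·1·11}·(-1)^1·(-1)^1 = -1.
v=11: a=11^2·(≡7), b=11^2·(≡3) mod 11; (7|11)=-1, (3|11)=+1; (−1)^{2·2·5}·(-1)^2·(+1)^2 = +1.
v=7: a=7^1·(≡4), b=7^1·(≡1) mod 7; (4|7)=+1, (1|7)=+1; (−1)^{1·1·3}·(+1)^1·(+1)^1 = -1.
v=2: v_2(a)=8, v_2(b)=9; units ≡ 1, 5 (mod 8); ε·ε+αω+βω = 0·0+8·1+9·0 ≡ 0  ⇒  (a,b)_2 = +1.
v=∞: 161 > 0 and -6118 < 0  ⇒  (a,b)_∞ = +1.
v=5: a=5^0·(≡1), b=5^2·(≡2) mod 5; (1|5)=+1, (2|5)=-1; (−1)^{0·2·2}·(+1)^2·(-1)^0 = +1.
Ram(161, -6118) = {7, 23}; no ℚ_7-point on the conic.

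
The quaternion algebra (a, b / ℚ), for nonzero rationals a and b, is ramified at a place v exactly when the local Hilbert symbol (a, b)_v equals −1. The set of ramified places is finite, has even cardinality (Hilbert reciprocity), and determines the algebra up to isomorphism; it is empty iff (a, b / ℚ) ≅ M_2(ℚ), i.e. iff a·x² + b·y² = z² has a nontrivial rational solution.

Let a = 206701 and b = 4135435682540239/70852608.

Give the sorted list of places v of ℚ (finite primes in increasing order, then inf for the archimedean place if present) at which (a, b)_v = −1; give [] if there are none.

[2, 7, 11, 19, 23, 37]

Mod squares: a ≡ 206701, b ≡ 107071118. Check v ∈ {∞, 2, 3, 7, 11, 17, 19, 23, 31, 37, 43, 47}.
v=37: a=37^0·(≡19), b=37^1·(≡28) mod 37; (19|37)=-1, (28|37)=+1; (−1)^{0·1·18}·(-1)^1·(+1)^0 = -1.
v=3: a=3^0·(≡1), b=3^-2·(≡2) mod 3; (1|3)=+1, (2|3)=-1; (−1)^{0·-2·1}·(+1)^-2·(-1)^0 = +1.
v=19: a=19^1·(≡11), b=19^1·(≡1) mod 19; (11|19)=+1, (1|19)=+1; (−1)^{1·1·9}·(+1)^1·(+1)^1 = -1.
v=23: a=23^1·(≡17), b=23^1·(≡11) mod 23; (17|23)=-1, (11|23)=-1; (−1)^{1·1·11}·(-1)^1·(-1)^1 = -1.
v=∞: 206701 > 0 and 107071118 > 0  ⇒  (a,b)_∞ = +1.
v=7: a=7^0·(≡5), b=7^1·(≡6) mod 7; (5|7)=-1, (6|7)=-1; (−1)^{0·1·3}·(-1)^1·(-1)^0 = -1.
v=2: v_2(a)=0, v_2(b)=-13; units ≡ 5, 7 (mod 8); ε·ε+αω+βω = 0·1+0·0+-13·1 ≡ 1  ⇒  (a,b)_2 = -1.
v=11: a=11^1·(≡3), b=11^3·(≡1) mod 11; (3|11)=+1, (1|11)=+1; (−1)^{1·3·5}·(+1)^3·(+1)^1 = -1.
v=17: a=17^0·(≡15), b=17^2·(≡2) mod 17; (15|17)=+1, (2|17)=+1; (−1)^{0·2·8}·(+1)^2·(+1)^0 = +1.
v=43: a=43^1·(≡34), b=43^1·(≡36) mod 43; (34|43)=-1, (36|43)=+1; (−1)^{1·1·21}·(-1)^1·(+1)^1 = +1.
v=31: a=31^0·(≡24), b=31^-2·(≡19) mod 31; (24|31)=-1, (19|31)=+1; (−1)^{0·-2·15}·(-1)^-2·(+1)^0 = +1.
v=47: a=47^0·(≡42), b=47^2·(≡25) mod 47; (42|47)=+1, (25|47)=+1; (−1)^{0·2·23}·(+1)^2·(+1)^0 = +1.
Ram(206701, 107071118) = {2, 7, 11, 19, 23, 37}; no ℚ_2-point on the conic.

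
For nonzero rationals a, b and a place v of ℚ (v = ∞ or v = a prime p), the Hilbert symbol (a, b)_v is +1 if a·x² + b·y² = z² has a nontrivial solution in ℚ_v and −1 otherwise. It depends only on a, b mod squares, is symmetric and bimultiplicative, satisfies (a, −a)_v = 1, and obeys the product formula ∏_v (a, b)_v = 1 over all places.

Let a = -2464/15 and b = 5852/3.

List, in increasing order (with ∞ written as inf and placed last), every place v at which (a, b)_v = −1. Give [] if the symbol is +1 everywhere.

(a, b) ≡ (-2310, 4389) mod (ℚ^×)²; places V = {2, 3, 5, 7, 11, 19, ∞}.
(a,b)_2: α=5, β=2; u≡5, v≡5 (mod 8); ε(u)ε(v)=0·0, αω(v)=5·1, βω(u)=2·1; sum ≡ 1  ⇒  -1.
(a,b)_5: α=-1, u≡2; β=0, v≡4 (mod 5); (2|5)=-1, (4|5)=+1; sign (−1)^0·-1^0·+1^-1 = +1.
(a,b)_19: α=0, u≡8; β=1, v≡14 (mod 19); (8|19)=-1, (14|19)=-1; sign (−1)^0·-1^1·-1^0 = -1.
(a,b)_∞: sgn(-2310)=−, sgn(4389)=+, so +1.
(a,b)_3: α=-1, u≡1; β=-1, v≡2 (mod 3); (1|3)=+1, (2|3)=-1; sign (−1)^1·+1^-1·-1^-1 = +1.
(a,b)_7: α=1, u≡5; β=1, v≡1 (mod 7); (5|7)=-1, (1|7)=+1; sign (−1)^1·-1^1·+1^1 = +1.
(a,b)_11: α=1, u≡10; β=1, v≡5 (mod 11); (10|11)=-1, (5|11)=+1; sign (−1)^1·-1^1·+1^1 = +1.
(-2310, 4389 / ℚ) ramifies at {2, 19}: a division algebra.

[2, 19]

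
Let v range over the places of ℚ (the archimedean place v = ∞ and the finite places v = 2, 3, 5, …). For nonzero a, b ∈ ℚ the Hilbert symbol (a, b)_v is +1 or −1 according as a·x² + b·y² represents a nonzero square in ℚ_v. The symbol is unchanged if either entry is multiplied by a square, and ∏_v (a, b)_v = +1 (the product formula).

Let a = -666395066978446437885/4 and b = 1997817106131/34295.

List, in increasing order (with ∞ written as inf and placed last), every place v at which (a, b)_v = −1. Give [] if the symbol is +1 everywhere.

(a, b) ≡ (-11685, 26092605) mod (ℚ^×)²; places V = {2, 3, 5, 7, 11, 19, 29, 31, 41, ∞}.
(a,b)_19: α=3, u≡3; β=-3, v≡18 (mod 19); (3|19)=-1, (18|19)=-1; sign (−1)^1·-1^-3·-1^3 = -1.
(a,b)_5: α=1, u≡2; β=-1, v≡4 (mod 5); (2|5)=-1, (4|5)=+1; sign (−1)^0·-1^-1·+1^1 = -1.
(a,b)_41: α=3, u≡25; β=1, v≡38 (mod 41); (25|41)=+1, (38|41)=-1; sign (−1)^0·+1^1·-1^3 = -1.
(a,b)_31: α=4, u≡28; β=2, v≡27 (mod 31); (28|31)=+1, (27|31)=-1; sign (−1)^0·+1^2·-1^4 = +1.
(a,b)_29: α=2, u≡2; β=3, v≡7 (mod 29); (2|29)=-1, (7|29)=+1; sign (−1)^0·-1^3·+1^2 = -1.
(a,b)_∞: sgn(-11685)=−, sgn(26092605)=+, so +1.
(a,b)_11: α=2, u≡2; β=1, v≡5 (mod 11); (2|11)=-1, (5|11)=+1; sign (−1)^0·-1^1·+1^2 = -1.
(a,b)_3: α=1, u≡2; β=3, v≡1 (mod 3); (2|3)=-1, (1|3)=+1; sign (−1)^1·-1^3·+1^1 = +1.
(a,b)_2: α=-2, β=0; u≡3, v≡5 (mod 8); ε(u)ε(v)=1·0, αω(v)=-2·1, βω(u)=0·1; sum ≡ 0  ⇒  +1.
(a,b)_7: α=0, u≡5; β=1, v≡4 (mod 7); (5|7)=-1, (4|7)=+1; sign (−1)^0·-1^1·+1^0 = -1.
(-11685, 26092605 / ℚ) ramifies at {5, 7, 11, 19, 29, 41}: a division algebra.

[5, 7, 11, 19, 29, 41]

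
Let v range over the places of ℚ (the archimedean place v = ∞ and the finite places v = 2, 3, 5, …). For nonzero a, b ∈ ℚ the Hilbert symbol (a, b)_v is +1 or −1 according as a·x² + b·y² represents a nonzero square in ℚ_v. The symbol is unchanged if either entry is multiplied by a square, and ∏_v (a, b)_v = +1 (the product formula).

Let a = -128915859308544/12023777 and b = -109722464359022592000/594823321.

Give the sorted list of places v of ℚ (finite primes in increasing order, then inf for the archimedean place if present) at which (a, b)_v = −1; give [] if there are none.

[2, 5, 17, inf]

(a, b) ≡ (-17, -770) mod (ℚ^×)²; places V = {2, 3, 5, 7, 11, 17, 29, ∞}.
(a,b)_17: α=-1, u≡13; β=0, v≡3 (mod 17); (13|17)=+1, (3|17)=-1; sign (−1)^0·+1^0·-1^-1 = -1.
(a,b)_11: α=2, u≡4; β=1, v≡2 (mod 11); (4|11)=+1, (2|11)=-1; sign (−1)^0·+1^1·-1^2 = +1.
(a,b)_∞: sgn(-17)=−, sgn(-770)=−, so -1.
(a,b)_2: α=28, β=47; u≡7, v≡7 (mod 8); ε(u)ε(v)=1·1, αω(v)=28·0, βω(u)=47·0; sum ≡ 1  ⇒  -1.
(a,b)_3: α=4, u≡1; β=4, v≡1 (mod 3); (1|3)=+1, (1|3)=+1; sign (−1)^0·+1^4·+1^4 = +1.
(a,b)_5: α=0, u≡3; β=3, v≡4 (mod 5); (3|5)=-1, (4|5)=+1; sign (−1)^0·-1^3·+1^0 = -1.
(a,b)_7: α=2, u≡4; β=1, v≡1 (mod 7); (4|7)=+1, (1|7)=+1; sign (−1)^0·+1^1·+1^2 = +1.
(a,b)_29: α=-4, u≡8; β=-6, v≡25 (mod 29); (8|29)=-1, (25|29)=+1; sign (−1)^0·-1^-6·+1^-4 = +1.
Ram(-17, -770) = {2, 5, 17, ∞}; no ℚ_2-point on the conic.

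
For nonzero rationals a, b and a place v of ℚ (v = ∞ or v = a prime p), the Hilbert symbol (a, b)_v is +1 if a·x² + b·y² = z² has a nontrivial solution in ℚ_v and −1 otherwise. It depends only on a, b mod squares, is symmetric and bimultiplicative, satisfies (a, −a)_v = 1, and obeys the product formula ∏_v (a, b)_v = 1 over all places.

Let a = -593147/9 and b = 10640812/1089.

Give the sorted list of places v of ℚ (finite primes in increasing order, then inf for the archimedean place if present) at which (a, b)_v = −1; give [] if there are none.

[7, 23, 37, 41]

(a, b) ≡ (-593147, 2660203) mod (ℚ^×)²; places V = {2, 3, 7, 11, 13, 17, 23, 31, 37, 41, ∞}.
(a,b)_7: α=0, u≡6; β=1, v≡6 (mod 7); (6|7)=-1, (6|7)=-1; sign (−1)^0·-1^1·-1^0 = -1.
(a,b)_41: α=1, u≡28; β=1, v≡9 (mod 41); (28|41)=-1, (9|41)=+1; sign (−1)^0·-1^1·+1^1 = -1.
(a,b)_17: α=1, u≡3; β=0, v≡2 (mod 17); (3|17)=-1, (2|17)=+1; sign (−1)^0·-1^0·+1^1 = +1.
(a,b)_2: α=0, β=2; u≡5, v≡3 (mod 8); ε(u)ε(v)=0·1, αω(v)=0·1, βω(u)=2·1; sum ≡ 0  ⇒  +1.
(a,b)_37: α=1, u≡3; β=0, v≡22 (mod 37); (3|37)=+1, (22|37)=-1; sign (−1)^0·+1^0·-1^1 = -1.
(a,b)_11: α=0, u≡8; β=-2, v≡8 (mod 11); (8|11)=-1, (8|11)=-1; sign (−1)^0·-1^-2·-1^0 = +1.
(a,b)_∞: sgn(-593147)=−, sgn(2660203)=+, so +1.
(a,b)_23: α=1, u≡7; β=1, v≡20 (mod 23); (7|23)=-1, (20|23)=-1; sign (−1)^1·-1^1·-1^1 = -1.
(a,b)_31: α=0, u≡18; β=1, v≡5 (mod 31); (18|31)=+1, (5|31)=+1; sign (−1)^0·+1^1·+1^0 = +1.
(a,b)_3: α=-2, u≡1; β=-2, v≡1 (mod 3); (1|3)=+1, (1|3)=+1; sign (−1)^0·+1^-2·+1^-2 = +1.
(a,b)_13: α=0, u≡12; β=1, v≡7 (mod 13); (12|13)=+1, (7|13)=-1; sign (−1)^0·+1^1·-1^0 = +1.
|Ram(-593147, 2660203)| = 4, even; anisotropic at {7, 23, 37, 41}.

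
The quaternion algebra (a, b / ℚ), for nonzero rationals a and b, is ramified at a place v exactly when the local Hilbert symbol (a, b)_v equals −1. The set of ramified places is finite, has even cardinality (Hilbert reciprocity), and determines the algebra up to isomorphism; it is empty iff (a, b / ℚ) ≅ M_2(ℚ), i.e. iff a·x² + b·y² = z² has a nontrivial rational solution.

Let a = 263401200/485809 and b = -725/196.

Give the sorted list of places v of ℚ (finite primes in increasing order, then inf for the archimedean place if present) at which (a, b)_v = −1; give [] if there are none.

Mod squares: a ≡ 87, b ≡ -29. Check v ∈ {∞, 2, 3, 5, 7, 17, 29, 41}.
v=7: a=7^0·(≡3), b=7^-2·(≡6) mod 7; (3|7)=-1, (6|7)=-1; (−1)^{0·-2·3}·(-1)^-2·(-1)^0 = +1.
v=3: a=3^3·(≡2), b=3^0·(≡1) mod 3; (2|3)=-1, (1|3)=+1; (−1)^{3·0·1}·(-1)^0·(+1)^3 = +1.
v=29: a=29^3·(≡12), b=29^1·(≡16) mod 29; (12|29)=-1, (16|29)=+1; (−1)^{3·1·14}·(-1)^1·(+1)^3 = -1.
v=∞: 87 > 0 and -29 < 0  ⇒  (a,b)_∞ = +1.
v=5: a=5^2·(≡2), b=5^2·(≡1) mod 5; (2|5)=-1, (1|5)=+1; (−1)^{2·2·2}·(-1)^2·(+1)^2 = +1.
v=41: a=41^-2·(≡31), b=41^0·(≡35) mod 41; (31|41)=+1, (35|41)=-1; (−1)^{-2·0·20}·(+1)^0·(-1)^-2 = +1.
v=2: v_2(a)=4, v_2(b)=-2; units ≡ 7, 3 (mod 8); ε·ε+αω+βω = 1·1+4·1+-2·0 ≡ 1  ⇒  (a,b)_2 = -1.
v=17: a=17^-2·(≡15), b=17^0·(≡12) mod 17; (15|17)=+1, (12|17)=-1; (−1)^{-2·0·8}·(+1)^0·(-1)^-2 = +1.
(87, -29 / ℚ) ramifies at {2, 29}: a division algebra.

[2, 29]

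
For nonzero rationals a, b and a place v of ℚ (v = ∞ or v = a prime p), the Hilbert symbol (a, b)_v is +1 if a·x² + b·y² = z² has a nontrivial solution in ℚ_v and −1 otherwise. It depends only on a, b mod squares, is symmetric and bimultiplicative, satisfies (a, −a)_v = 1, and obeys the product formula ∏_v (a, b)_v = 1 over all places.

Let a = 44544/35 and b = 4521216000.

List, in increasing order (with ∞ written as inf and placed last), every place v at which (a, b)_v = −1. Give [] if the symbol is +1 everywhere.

Mod squares: a ≡ 6090, b ≡ 210. Check v ∈ {∞, 2, 3, 5, 7, 29}.
v=∞: 6090 > 0 and 210 > 0  ⇒  (a,b)_∞ = +1.
v=5: a=5^-1·(≡2), b=5^3·(≡3) mod 5; (2|5)=-1, (3|5)=-1; (−1)^{-1·3·2}·(-1)^3·(-1)^-1 = +1.
v=29: a=29^1·(≡24), b=29^2·(≡9) mod 29; (24|29)=+1, (9|29)=+1; (−1)^{1·2·14}·(+1)^2·(+1)^1 = +1.
v=7: a=7^-1·(≡2), b=7^1·(≡2) mod 7; (2|7)=+1, (2|7)=+1; (−1)^{-1·1·3}·(+1)^1·(+1)^-1 = -1.
v=3: a=3^1·(≡2), b=3^1·(≡1) mod 3; (2|3)=-1, (1|3)=+1; (−1)^{1·1·1}·(-1)^1·(+1)^1 = +1.
v=2: v_2(a)=9, v_2(b)=11; units ≡ 5, 1 (mod 8); ε·ε+αω+βω = 0·0+9·0+11·1 ≡ 1  ⇒  (a,b)_2 = -1.
(6090, 210 / ℚ) ramifies at {2, 7}: a division algebra.

[2, 7]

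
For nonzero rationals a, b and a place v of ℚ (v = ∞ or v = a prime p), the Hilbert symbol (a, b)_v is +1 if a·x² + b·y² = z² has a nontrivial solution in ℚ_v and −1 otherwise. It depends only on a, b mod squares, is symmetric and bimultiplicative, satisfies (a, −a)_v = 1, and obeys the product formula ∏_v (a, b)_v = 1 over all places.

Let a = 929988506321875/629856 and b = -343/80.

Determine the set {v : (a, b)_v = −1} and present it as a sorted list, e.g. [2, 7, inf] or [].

[2, 7]

(a, b) ≡ (4290, -35) mod (ℚ^×)²; places V = {2, 3, 5, 7, 11, 13, 19, ∞}.
(a,b)_3: α=-9, u≡2; β=0, v≡1 (mod 3); (2|3)=-1, (1|3)=+1; sign (−1)^0·-1^0·+1^-9 = +1.
(a,b)_∞: sgn(4290)=+, sgn(-35)=−, so +1.
(a,b)_2: α=-5, β=-4; u≡1, v≡5 (mod 8); ε(u)ε(v)=0·0, αω(v)=-5·1, βω(u)=-4·0; sum ≡ 1  ⇒  -1.
(a,b)_11: α=1, u≡9; β=0, v≡3 (mod 11); (9|11)=+1, (3|11)=+1; sign (−1)^0·+1^0·+1^1 = +1.
(a,b)_13: α=1, u≡2; β=0, v≡4 (mod 13); (2|13)=-1, (4|13)=+1; sign (−1)^0·-1^0·+1^1 = +1.
(a,b)_5: α=5, u≡3; β=-1, v≡2 (mod 5); (3|5)=-1, (2|5)=-1; sign (−1)^0·-1^-1·-1^5 = +1.
(a,b)_7: α=8, u≡5; β=3, v≡2 (mod 7); (5|7)=-1, (2|7)=+1; sign (−1)^0·-1^3·+1^8 = -1.
(a,b)_19: α=2, u≡13; β=0, v≡14 (mod 19); (13|19)=-1, (14|19)=-1; sign (−1)^0·-1^0·-1^2 = +1.
|Ram(4290, -35)| = 2, even; anisotropic at {2, 7}.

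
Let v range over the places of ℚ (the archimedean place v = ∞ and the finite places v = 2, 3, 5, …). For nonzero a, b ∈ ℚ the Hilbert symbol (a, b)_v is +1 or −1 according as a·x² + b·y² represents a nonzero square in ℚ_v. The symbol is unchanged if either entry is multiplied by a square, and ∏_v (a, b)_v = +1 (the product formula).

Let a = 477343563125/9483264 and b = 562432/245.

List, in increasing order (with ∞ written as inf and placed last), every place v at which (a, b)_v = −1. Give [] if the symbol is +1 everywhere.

Mod squares: a ≡ 4641, b ≡ 65. Check v ∈ {∞, 2, 3, 5, 7, 11, 13, 17}.
v=3: a=3^-3·(≡2), b=3^0·(≡2) mod 3; (2|3)=-1, (2|3)=-1; (−1)^{-3·0·1}·(-1)^0·(-1)^-3 = -1.
v=11: a=11^2·(≡10), b=11^0·(≡8) mod 11; (10|11)=-1, (8|11)=-1; (−1)^{2·0·5}·(-1)^0·(-1)^2 = +1.
v=∞: 4641 > 0 and 65 > 0  ⇒  (a,b)_∞ = +1.
v=7: a=7^-3·(≡6), b=7^-2·(≡2) mod 7; (6|7)=-1, (2|7)=+1; (−1)^{-3·-2·3}·(-1)^-2·(+1)^-3 = +1.
v=13: a=13^5·(≡5), b=13^3·(≡2) mod 13; (5|13)=-1, (2|13)=-1; (−1)^{5·3·6}·(-1)^3·(-1)^5 = +1.
v=17: a=17^1·(≡15), b=17^0·(≡3) mod 17; (15|17)=+1, (3|17)=-1; (−1)^{1·0·8}·(+1)^0·(-1)^1 = -1.
v=2: v_2(a)=-10, v_2(b)=8; units ≡ 1, 1 (mod 8); ε·ε+αω+βω = 0·0+-10·0+8·0 ≡ 0  ⇒  (a,b)_2 = +1.
v=5: a=5^4·(≡4), b=5^-1·(≡3) mod 5; (4|5)=+1, (3|5)=-1; (−1)^{4·-1·2}·(+1)^-1·(-1)^4 = +1.
(4641, 65 / ℚ) ramifies at {3, 17}: a division algebra.

[3, 17]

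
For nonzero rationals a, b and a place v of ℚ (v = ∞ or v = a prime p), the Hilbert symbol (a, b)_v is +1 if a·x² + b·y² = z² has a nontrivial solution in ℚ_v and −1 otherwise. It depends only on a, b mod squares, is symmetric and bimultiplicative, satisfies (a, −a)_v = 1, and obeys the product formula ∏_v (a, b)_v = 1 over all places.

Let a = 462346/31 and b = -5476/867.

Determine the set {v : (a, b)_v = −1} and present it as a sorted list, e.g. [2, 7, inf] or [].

(a, b) ≡ (27094, -3) mod (ℚ^×)²; places V = {2, 3, 17, 19, 23, 31, 37, ∞}.
(a,b)_17: α=0, u≡1; β=-2, v≡5 (mod 17); (1|17)=+1, (5|17)=-1; sign (−1)^0·+1^-2·-1^0 = +1.
(a,b)_2: α=1, β=2; u≡3, v≡5 (mod 8); ε(u)ε(v)=1·0, αω(v)=1·1, βω(u)=2·1; sum ≡ 1  ⇒  -1.
(a,b)_19: α=1, u≡17; β=0, v≡6 (mod 19); (17|19)=+1, (6|19)=+1; sign (−1)^0·+1^0·+1^1 = +1.
(a,b)_37: α=0, u≡1; β=2, v≡9 (mod 37); (1|37)=+1, (9|37)=+1; sign (−1)^0·+1^2·+1^0 = +1.
(a,b)_∞: sgn(27094)=+, sgn(-3)=−, so +1.
(a,b)_31: α=-1, u≡12; β=0, v≡20 (mod 31); (12|31)=-1, (20|31)=+1; sign (−1)^0·-1^0·+1^-1 = +1.
(a,b)_23: α=3, u≡22; β=0, v≡20 (mod 23); (22|23)=-1, (20|23)=-1; sign (−1)^0·-1^0·-1^3 = -1.
(a,b)_3: α=0, u≡1; β=-1, v≡2 (mod 3); (1|3)=+1, (2|3)=-1; sign (−1)^0·+1^-1·-1^0 = +1.
(27094, -3 / ℚ) ramifies at {2, 23}: a division algebra.

[2, 23]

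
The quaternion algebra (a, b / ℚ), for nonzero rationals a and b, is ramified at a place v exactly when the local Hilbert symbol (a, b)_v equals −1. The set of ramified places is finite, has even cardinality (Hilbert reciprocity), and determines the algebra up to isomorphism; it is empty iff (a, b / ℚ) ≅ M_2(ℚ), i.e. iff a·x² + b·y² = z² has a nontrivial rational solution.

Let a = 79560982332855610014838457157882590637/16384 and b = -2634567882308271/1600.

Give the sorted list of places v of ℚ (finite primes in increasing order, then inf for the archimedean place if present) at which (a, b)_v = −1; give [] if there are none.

(a, b) ≡ (36613, -121919935319) mod (ℚ^×)²; places V = {2, 3, 5, 7, 13, 17, 19, 23, 37, 41, 43, 47, ∞}.
(a,b)_19: α=3, u≡12; β=1, v≡9 (mod 19); (12|19)=-1, (9|19)=+1; sign (−1)^1·-1^1·+1^3 = +1.
(a,b)_37: α=2, u≡8; β=1, v≡16 (mod 37); (8|37)=-1, (16|37)=+1; sign (−1)^0·-1^1·+1^2 = -1.
(a,b)_3: α=6, u≡1; β=2, v≡1 (mod 3); (1|3)=+1, (1|3)=+1; sign (−1)^0·+1^2·+1^6 = +1.
(a,b)_7: α=6, u≡5; β=5, v≡6 (mod 7); (5|7)=-1, (6|7)=-1; sign (−1)^0·-1^5·-1^6 = -1.
(a,b)_41: α=3, u≡4; β=1, v≡40 (mod 41); (4|41)=+1, (40|41)=+1; sign (−1)^0·+1^1·+1^3 = +1.
(a,b)_23: α=2, u≡7; β=1, v≡19 (mod 23); (7|23)=-1, (19|23)=-1; sign (−1)^0·-1^1·-1^2 = -1.
(a,b)_5: α=0, u≡3; β=-2, v≡1 (mod 5); (3|5)=-1, (1|5)=+1; sign (−1)^0·-1^-2·+1^0 = +1.
(a,b)_17: α=4, u≡11; β=0, v≡15 (mod 17); (11|17)=-1, (15|17)=+1; sign (−1)^0·-1^0·+1^4 = +1.
(a,b)_13: α=2, u≡6; β=1, v≡2 (mod 13); (6|13)=-1, (2|13)=-1; sign (−1)^0·-1^1·-1^2 = -1.
(a,b)_47: α=3, u≡7; β=1, v≡27 (mod 47); (7|47)=+1, (27|47)=+1; sign (−1)^1·+1^1·+1^3 = -1.
(a,b)_2: α=-14, β=-6; u≡5, v≡1 (mod 8); ε(u)ε(v)=0·0, αω(v)=-14·0, βω(u)=-6·1; sum ≡ 0  ⇒  +1.
(a,b)_43: α=2, u≡3; β=1, v≡21 (mod 43); (3|43)=-1, (21|43)=+1; sign (−1)^0·-1^1·+1^2 = -1.
(a,b)_∞: sgn(36613)=+, sgn(-121919935319)=−, so +1.
|Ram(36613, -121919935319)| = 6, even; anisotropic at {7, 13, 23, 37, 43, 47}.

[7, 13, 23, 37, 43, 47]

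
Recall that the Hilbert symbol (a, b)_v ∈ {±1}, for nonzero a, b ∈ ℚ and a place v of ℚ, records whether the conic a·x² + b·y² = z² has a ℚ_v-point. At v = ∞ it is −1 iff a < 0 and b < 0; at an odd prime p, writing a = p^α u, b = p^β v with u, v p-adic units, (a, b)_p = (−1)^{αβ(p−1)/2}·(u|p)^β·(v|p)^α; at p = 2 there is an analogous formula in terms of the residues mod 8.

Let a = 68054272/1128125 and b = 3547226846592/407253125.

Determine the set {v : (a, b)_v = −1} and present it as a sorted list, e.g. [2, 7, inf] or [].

(a, b) ≡ (65, 110) mod (ℚ^×)²; places V = {2, 3, 5, 11, 13, 19, ∞}.
(a,b)_19: α=-2, u≡8; β=-4, v≡14 (mod 19); (8|19)=-1, (14|19)=-1; sign (−1)^0·-1^-4·-1^-2 = +1.
(a,b)_11: α=2, u≡10; β=3, v≡7 (mod 11); (10|11)=-1, (7|11)=-1; sign (−1)^0·-1^3·-1^2 = -1.
(a,b)_5: α=-5, u≡2; β=-5, v≡2 (mod 5); (2|5)=-1, (2|5)=-1; sign (−1)^0·-1^-5·-1^-5 = +1.
(a,b)_3: α=0, u≡2; β=6, v≡2 (mod 3); (2|3)=-1, (2|3)=-1; sign (−1)^0·-1^6·-1^0 = +1.
(a,b)_∞: sgn(65)=+, sgn(110)=+, so +1.
(a,b)_2: α=8, β=7; u≡1, v≡7 (mod 8); ε(u)ε(v)=0·1, αω(v)=8·0, βω(u)=7·0; sum ≡ 0  ⇒  +1.
(a,b)_13: α=3, u≡8; β=4, v≡7 (mod 13); (8|13)=-1, (7|13)=-1; sign (−1)^0·-1^4·-1^3 = -1.
(65, 110 / ℚ) ramifies at {11, 13}: a division algebra.

[11, 13]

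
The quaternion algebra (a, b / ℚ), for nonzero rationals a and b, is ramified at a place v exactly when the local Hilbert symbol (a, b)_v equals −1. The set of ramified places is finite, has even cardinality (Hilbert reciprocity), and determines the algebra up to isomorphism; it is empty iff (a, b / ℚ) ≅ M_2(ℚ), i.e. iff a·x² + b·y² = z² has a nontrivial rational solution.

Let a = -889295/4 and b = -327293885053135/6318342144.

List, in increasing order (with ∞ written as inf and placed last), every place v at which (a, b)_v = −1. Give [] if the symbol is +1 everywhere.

(a, b) ≡ (-889295, -1015) mod (ℚ^×)²; places V = {2, 3, 5, 7, 11, 13, 19, 23, 29, 37, ∞}.
(a,b)_7: α=0, u≡5; β=1, v≡1 (mod 7); (5|7)=-1, (1|7)=+1; sign (−1)^0·-1^1·+1^0 = -1.
(a,b)_3: α=0, u≡1; β=-6, v≡2 (mod 3); (1|3)=+1, (2|3)=-1; sign (−1)^0·+1^-6·-1^0 = +1.
(a,b)_19: α=1, u≡17; β=4, v≡17 (mod 19); (17|19)=+1, (17|19)=+1; sign (−1)^0·+1^4·+1^1 = +1.
(a,b)_37: α=1, u≡13; β=0, v≡7 (mod 37); (13|37)=-1, (7|37)=+1; sign (−1)^0·-1^0·+1^1 = +1.
(a,b)_23: α=1, u≡11; β=-2, v≡20 (mod 23); (11|23)=-1, (20|23)=-1; sign (−1)^0·-1^-2·-1^1 = -1.
(a,b)_13: α=0, u≡12; β=2, v≡9 (mod 13); (12|13)=+1, (9|13)=+1; sign (−1)^0·+1^2·+1^0 = +1.
(a,b)_11: α=1, u≡4; β=4, v≡10 (mod 11); (4|11)=+1, (10|11)=-1; sign (−1)^0·+1^4·-1^1 = -1.
(a,b)_29: α=0, u≡12; β=1, v≡20 (mod 29); (12|29)=-1, (20|29)=+1; sign (−1)^0·-1^1·+1^0 = -1.
(a,b)_∞: sgn(-889295)=−, sgn(-1015)=−, so -1.
(a,b)_2: α=-2, β=-14; u≡1, v≡1 (mod 8); ε(u)ε(v)=0·0, αω(v)=-2·0, βω(u)=-14·0; sum ≡ 0  ⇒  +1.
(a,b)_5: α=1, u≡4; β=1, v≡2 (mod 5); (4|5)=+1, (2|5)=-1; sign (−1)^0·+1^1·-1^1 = -1.
(-889295, -1015 / ℚ) ramifies at {5, 7, 11, 23, 29, ∞}: a division algebra.

[5, 7, 11, 23, 29, inf]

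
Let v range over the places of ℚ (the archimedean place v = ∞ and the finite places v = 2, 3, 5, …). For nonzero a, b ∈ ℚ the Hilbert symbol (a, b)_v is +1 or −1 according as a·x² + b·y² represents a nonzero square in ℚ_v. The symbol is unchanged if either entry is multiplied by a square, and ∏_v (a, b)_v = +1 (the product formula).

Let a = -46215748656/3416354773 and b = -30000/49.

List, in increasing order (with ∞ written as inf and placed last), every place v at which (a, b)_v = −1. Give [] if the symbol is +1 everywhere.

(a, b) ≡ (-703703, -3) mod (ℚ^×)²; places V = {2, 3, 5, 7, 11, 13, 19, 29, 37, 43, ∞}.
(a,b)_37: α=1, u≡21; β=0, v≡16 (mod 37); (21|37)=+1, (16|37)=+1; sign (−1)^0·+1^0·+1^1 = +1.
(a,b)_43: α=-2, u≡41; β=0, v≡31 (mod 43); (41|43)=+1, (31|43)=+1; sign (−1)^0·+1^0·+1^-2 = +1.
(a,b)_11: α=3, u≡5; β=0, v≡6 (mod 11); (5|11)=+1, (6|11)=-1; sign (−1)^0·+1^0·-1^3 = -1.
(a,b)_2: α=4, β=4; u≡1, v≡5 (mod 8); ε(u)ε(v)=0·0, αω(v)=4·1, βω(u)=4·0; sum ≡ 0  ⇒  +1.
(a,b)_7: α=3, u≡5; β=-2, v≡2 (mod 7); (5|7)=-1, (2|7)=+1; sign (−1)^0·-1^-2·+1^3 = +1.
(a,b)_13: α=-3, u≡1; β=0, v≡3 (mod 13); (1|13)=+1, (3|13)=+1; sign (−1)^0·+1^0·+1^-3 = +1.
(a,b)_19: α=1, u≡8; β=0, v≡7 (mod 19); (8|19)=-1, (7|19)=+1; sign (−1)^0·-1^0·+1^1 = +1.
(a,b)_3: α=2, u≡1; β=1, v≡2 (mod 3); (1|3)=+1, (2|3)=-1; sign (−1)^0·+1^1·-1^2 = +1.
(a,b)_29: α=-2, u≡27; β=0, v≡8 (mod 29); (27|29)=-1, (8|29)=-1; sign (−1)^0·-1^0·-1^-2 = +1.
(a,b)_5: α=0, u≡3; β=4, v≡3 (mod 5); (3|5)=-1, (3|5)=-1; sign (−1)^0·-1^4·-1^0 = +1.
(a,b)_∞: sgn(-703703)=−, sgn(-3)=−, so -1.
(-703703, -3 / ℚ) ramifies at {11, ∞}: a division algebra.

[11, inf]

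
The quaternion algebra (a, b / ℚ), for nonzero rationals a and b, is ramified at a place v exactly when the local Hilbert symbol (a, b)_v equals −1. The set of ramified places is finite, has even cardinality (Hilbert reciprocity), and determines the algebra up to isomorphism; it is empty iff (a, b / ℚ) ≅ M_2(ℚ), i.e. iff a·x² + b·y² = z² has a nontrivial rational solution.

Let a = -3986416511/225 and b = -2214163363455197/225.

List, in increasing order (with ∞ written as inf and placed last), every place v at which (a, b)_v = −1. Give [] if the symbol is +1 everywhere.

[19, 23, 41, inf]

Mod squares: a ≡ -1271, b ≡ -437. Check v ∈ {∞, 2, 3, 5, 7, 11, 19, 23, 31, 41}.
v=3: a=3^-2·(≡1), b=3^-2·(≡1) mod 3; (1|3)=+1, (1|3)=+1; (−1)^{-2·-2·1}·(+1)^-2·(+1)^-2 = +1.
v=19: a=19^0·(≡2), b=19^1·(≡3) mod 19; (2|19)=-1, (3|19)=-1; (−1)^{0·1·9}·(-1)^1·(-1)^0 = -1.
v=23: a=23^2·(≡17), b=23^3·(≡6) mod 23; (17|23)=-1, (6|23)=+1; (−1)^{2·3·11}·(-1)^3·(+1)^2 = -1.
v=41: a=41^1·(≡32), b=41^2·(≡11) mod 41; (32|41)=+1, (11|41)=-1; (−1)^{1·2·20}·(+1)^2·(-1)^1 = -1.
v=5: a=5^-2·(≡1), b=5^-2·(≡2) mod 5; (1|5)=+1, (2|5)=-1; (−1)^{-2·-2·2}·(+1)^-2·(-1)^-2 = +1.
v=31: a=31^1·(≡11), b=31^2·(≡20) mod 31; (11|31)=-1, (20|31)=+1; (−1)^{1·2·15}·(-1)^2·(+1)^1 = +1.
v=2: v_2(a)=0, v_2(b)=0; units ≡ 1, 3 (mod 8); ε·ε+αω+βω = 0·1+0·1+0·0 ≡ 0  ⇒  (a,b)_2 = +1.
v=7: a=7^2·(≡3), b=7^2·(≡1) mod 7; (3|7)=-1, (1|7)=+1; (−1)^{2·2·3}·(-1)^2·(+1)^2 = +1.
v=∞: -1271 < 0 and -437 < 0  ⇒  (a,b)_∞ = -1.
v=11: a=11^2·(≡5), b=11^2·(≡9) mod 11; (5|11)=+1, (9|11)=+1; (−1)^{2·2·5}·(+1)^2·(+1)^2 = +1.
|Ram(-1271, -437)| = 4, even; anisotropic at {19, 23, 41, ∞}.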